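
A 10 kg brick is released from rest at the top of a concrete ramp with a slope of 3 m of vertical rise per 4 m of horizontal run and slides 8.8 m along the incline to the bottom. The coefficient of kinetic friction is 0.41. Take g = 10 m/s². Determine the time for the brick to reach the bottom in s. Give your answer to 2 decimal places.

The weight component along the incline is mg sin 36.87° = 60.000 N and the normal force is N = mg cos 36.87° = 80.000 N.
Friction up the slope is f = μN = 0.41 × 80.000 = 32.800 N, so the net downslope force is 60.000 − 32.800 = 27.200 N and a = 27.200 / 10 = 2.7200 m/s².
Starting from rest, L = ½at², so t = √(2L/a) = √(2 × 8.8 / 2.7200) = 2.5437 s.

2.54 s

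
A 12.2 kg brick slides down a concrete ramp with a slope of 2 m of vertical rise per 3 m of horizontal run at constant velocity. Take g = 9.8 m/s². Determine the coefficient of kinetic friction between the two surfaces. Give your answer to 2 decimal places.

At constant velocity the net force along the incline is zero: mg sin 33.69° = μ mg cos 33.69°.
So μ = tan 33.69° = 0.5547 / 0.8321 = 0.6666.

0.67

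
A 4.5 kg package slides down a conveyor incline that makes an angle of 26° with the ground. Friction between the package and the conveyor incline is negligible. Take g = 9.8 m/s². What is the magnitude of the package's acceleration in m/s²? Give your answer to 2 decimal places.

Resolving the weight along the incline: the component pulling the package down the slope is mg sin 26° = 4.5 × 9.8 × 0.4384 = 19.333 N, and the normal force is N = mg cos 26° = 4.5 × 9.8 × 0.8988 = 39.637 N.
With no friction the net force along the incline is 19.333 N, so a = g sin 26° = 19.333 / 4.5 = 4.2962 m/s².

4.30 m/s²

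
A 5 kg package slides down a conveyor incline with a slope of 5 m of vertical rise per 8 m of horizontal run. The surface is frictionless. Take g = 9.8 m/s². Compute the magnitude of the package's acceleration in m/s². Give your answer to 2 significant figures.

Resolving the weight along the incline: the component pulling the package down the slope is mg sin 32.01° = 5 × 9.8 × 0.5300 = 25.970 N, and the normal force is N = mg cos 32.01° = 5 × 9.8 × 0.8480 = 41.552 N.
With no friction the net force along the incline is 25.970 N, so a = g sin 32.01° = 25.970 / 5 = 5.1940 m/s².

5.2 m/s²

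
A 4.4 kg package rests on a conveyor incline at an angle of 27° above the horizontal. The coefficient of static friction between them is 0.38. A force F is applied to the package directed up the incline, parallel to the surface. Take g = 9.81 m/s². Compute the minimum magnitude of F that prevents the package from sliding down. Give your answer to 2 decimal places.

The normal force is N = mg cos 27° = 38.459 N. With F at its minimum the package is on the verge of sliding down, so static friction is at its maximum μ_s N = 0.38 × 38.459 = 14.614 N and acts up the slope.
Equilibrium along the incline: F + μ_s N = mg sin 27°, so F = 19.596 − 14.614 = 4.982 N.

4.98 N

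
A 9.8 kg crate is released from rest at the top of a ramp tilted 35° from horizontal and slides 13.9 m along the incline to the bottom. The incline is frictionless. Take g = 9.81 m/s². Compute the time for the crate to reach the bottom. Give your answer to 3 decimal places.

The weight component along the incline is mg sin 35° = 55.142 N and the normal force is N = mg cos 35° = 78.752 N.
With no friction, a = g sin 35° = 5.6268 m/s².
Starting from rest, L = ½at², so t = √(2L/a) = √(2 × 13.9 / 5.6268) = 2.2228 s.

2.223 s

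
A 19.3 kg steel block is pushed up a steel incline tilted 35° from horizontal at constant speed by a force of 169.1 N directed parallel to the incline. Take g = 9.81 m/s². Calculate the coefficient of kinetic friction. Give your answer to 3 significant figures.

At constant speed ΣF = 0 along the incline. The applied 169.1 N acts up the slope; the weight component mg sin 35° = 108.597 N and kinetic friction μN both act down the slope.
So 169.1 = 108.597 + μ × 155.093, giving μ = (169.1 − 108.597) / 155.093 = 0.3901.

0.390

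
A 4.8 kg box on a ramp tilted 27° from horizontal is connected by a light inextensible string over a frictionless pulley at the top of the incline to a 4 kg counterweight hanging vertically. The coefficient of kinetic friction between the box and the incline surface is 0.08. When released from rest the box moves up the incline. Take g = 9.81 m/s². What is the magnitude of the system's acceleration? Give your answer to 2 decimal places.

1.65 m/s²

For the box on the incline: the weight component along the slope is m₁g sin 27° = 4.8 × 9.81 × 0.4540 = 21.378 N and the normal force is N = m₁g cos 27° = 41.956 N.
Kinetic friction opposes the box's motion up the incline: f = μN = 0.08 × 41.956 = 3.356 N acting down the slope.
Newton's second law for the box (up-slope positive): T − 21.378 − 3.356 = 4.8 a. For the hanging counterweight (downward positive): 4 × 9.81 − T = 4 a.
Adding the two equations eliminates T: 14.506 = 8.8 a, so a = 1.6484 m/s².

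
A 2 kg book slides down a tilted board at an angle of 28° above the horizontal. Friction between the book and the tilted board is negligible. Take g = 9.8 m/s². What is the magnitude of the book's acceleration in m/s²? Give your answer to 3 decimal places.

Resolving the weight along the incline: the component pulling the book down the slope is mg sin 28° = 2 × 9.8 × 0.4695 = 9.202 N, and the normal force is N = mg cos 28° = 2 × 9.8 × 0.8829 = 17.305 N.
With no friction the net force along the incline is 9.202 N, so a = g sin 28° = 9.202 / 2 = 4.6010 m/s².

4.601 m/s²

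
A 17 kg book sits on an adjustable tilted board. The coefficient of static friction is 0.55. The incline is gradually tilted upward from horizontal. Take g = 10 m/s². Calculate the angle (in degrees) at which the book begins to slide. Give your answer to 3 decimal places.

At the threshold of sliding, static friction is at its maximum μ_s N and exactly balances the weight component along the incline: mg sin θ = μ_s mg cos θ.
Hence tan θ = μ_s = 0.55, so θ = arctan(0.55) = 28.8108°.

28.811°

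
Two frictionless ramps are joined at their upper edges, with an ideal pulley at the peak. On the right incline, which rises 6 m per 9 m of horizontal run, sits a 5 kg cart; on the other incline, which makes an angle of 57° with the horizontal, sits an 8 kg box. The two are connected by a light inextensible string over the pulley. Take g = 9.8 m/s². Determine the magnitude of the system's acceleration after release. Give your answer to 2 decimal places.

Resolve each weight along its own incline: the 5 kg mass has component 5 × 9.8 × sin 33.69° = 27.180 N down its slope, and the 8 kg mass has 8 × 9.8 × sin 57° = 65.752 N down its slope.
The 8 kg side's 65.752 N exceeds the other side's 27.180 N, so that mass slides down and the 5 kg mass slides up. Taking that direction as positive, Newton's second law for the whole system gives 65.752 − 27.180 = (5 + 8) a, so a = 38.572 / 13 = 2.9671 m/s².

2.97 m/s²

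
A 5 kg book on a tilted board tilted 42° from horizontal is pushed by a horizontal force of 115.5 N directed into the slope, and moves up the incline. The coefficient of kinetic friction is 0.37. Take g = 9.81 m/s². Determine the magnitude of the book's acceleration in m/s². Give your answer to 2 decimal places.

2.19 m/s²

The horizontal push has components F cos 42° = 115.5 × 0.7431 = 85.828 N up the incline and F sin 42° = 115.5 × 0.6691 = 77.281 N pressing into the surface.
The normal force is therefore N = mg cos 42° + F sin 42° = 36.449 + 77.281 = 113.730 N, and kinetic friction down the slope is μN = 0.37 × 113.730 = 42.080 N.
Along the incline: F cos 42° − mg sin 42° − μN = ma, so 85.828 − 32.819 − 42.080 = 5 a, giving a = 2.1858 m/s².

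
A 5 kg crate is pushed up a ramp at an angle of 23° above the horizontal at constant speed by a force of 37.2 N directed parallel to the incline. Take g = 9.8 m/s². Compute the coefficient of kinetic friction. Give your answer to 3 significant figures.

At constant speed ΣF = 0 along the incline. The applied 37.2 N acts up the slope; the weight component mg sin 23° = 19.146 N and kinetic friction μN both act down the slope.
So 37.2 = 19.146 + μ × 45.105, giving μ = (37.2 − 19.146) / 45.105 = 0.4003.

0.400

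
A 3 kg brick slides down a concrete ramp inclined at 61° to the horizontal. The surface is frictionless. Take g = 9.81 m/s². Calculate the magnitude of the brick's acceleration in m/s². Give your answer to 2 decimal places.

Resolving the weight along the incline: the component pulling the brick down the slope is mg sin 61° = 3 × 9.81 × 0.8746 = 25.739 N, and the normal force is N = mg cos 61° = 3 × 9.81 × 0.4848 = 14.268 N.
With no friction the net force along the incline is 25.739 N, so a = g sin 61° = 25.739 / 3 = 8.5797 m/s².

8.58 m/s²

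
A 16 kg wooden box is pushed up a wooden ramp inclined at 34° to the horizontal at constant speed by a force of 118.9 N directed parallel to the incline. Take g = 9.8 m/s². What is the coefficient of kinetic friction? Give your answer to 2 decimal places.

At constant speed ΣF = 0 along the incline. The applied 118.9 N acts up the slope; the weight component mg sin 34° = 87.681 N and kinetic friction μN both act down the slope.
So 118.9 = 87.681 + μ × 129.993, giving μ = (118.9 − 87.681) / 129.993 = 0.2402.

0.24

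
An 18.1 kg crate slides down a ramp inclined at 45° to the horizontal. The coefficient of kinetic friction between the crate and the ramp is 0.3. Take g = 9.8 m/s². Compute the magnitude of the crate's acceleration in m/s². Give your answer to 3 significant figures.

4.85 m/s²

Resolving the weight along the incline: the component pulling the crate down the slope is mg sin 45° = 18.1 × 9.8 × 0.7071 = 125.425 N, and the normal force is N = mg cos 45° = 18.1 × 9.8 × 0.7071 = 125.425 N.
Kinetic friction acts up the slope with magnitude f = μN = 0.3 × 125.425 = 37.627 N.
Net force along the incline is 125.425 − 37.627 = 87.798 N, so a = 87.798 / 18.1 = 4.8507 m/s².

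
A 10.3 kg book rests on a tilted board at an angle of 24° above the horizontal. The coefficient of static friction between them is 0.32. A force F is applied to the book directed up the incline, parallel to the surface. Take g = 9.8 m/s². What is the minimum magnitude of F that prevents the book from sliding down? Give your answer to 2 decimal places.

11.55 N

The normal force is N = mg cos 24° = 92.213 N. With F at its minimum the book is on the verge of sliding down, so static friction is at its maximum μ_s N = 0.32 × 92.213 = 29.508 N and acts up the slope.
Equilibrium along the incline: F + μ_s N = mg sin 24°, so F = 41.056 − 29.508 = 11.548 N.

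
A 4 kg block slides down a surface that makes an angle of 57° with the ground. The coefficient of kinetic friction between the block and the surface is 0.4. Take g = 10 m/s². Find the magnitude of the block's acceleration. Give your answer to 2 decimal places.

Resolving the weight along the incline: the component pulling the block down the slope is mg sin 57° = 4 × 10 × 0.8387 = 33.548 N, and the normal force is N = mg cos 57° = 4 × 10 × 0.5446 = 21.784 N.
Kinetic friction acts up the slope with magnitude f = μN = 0.4 × 21.784 = 8.714 N.
Net force along the incline is 33.548 − 8.714 = 24.834 N, so a = 24.834 / 4 = 6.2085 m/s².

6.21 m/s²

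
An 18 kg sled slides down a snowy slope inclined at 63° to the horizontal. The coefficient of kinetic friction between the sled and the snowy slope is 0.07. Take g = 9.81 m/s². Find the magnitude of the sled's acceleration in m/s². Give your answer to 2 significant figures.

8.4 m/s²

Resolving the weight along the incline: the component pulling the sled down the slope is mg sin 63° = 18 × 9.81 × 0.8910 = 157.333 N, and the normal force is N = mg cos 63° = 18 × 9.81 × 0.4540 = 80.167 N.
Kinetic friction acts up the slope with magnitude f = μN = 0.07 × 80.167 = 5.612 N.
Net force along the incline is 157.333 − 5.612 = 151.721 N, so a = 151.721 / 18 = 8.4289 m/s².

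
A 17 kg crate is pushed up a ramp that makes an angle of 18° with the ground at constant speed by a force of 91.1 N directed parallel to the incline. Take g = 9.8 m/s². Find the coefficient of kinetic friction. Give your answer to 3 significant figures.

At constant speed ΣF = 0 along the incline. The applied 91.1 N acts up the slope; the weight component mg sin 18° = 51.482 N and kinetic friction μN both act down the slope.
So 91.1 = 51.482 + μ × 158.446, giving μ = (91.1 − 51.482) / 158.446 = 0.2500.

0.250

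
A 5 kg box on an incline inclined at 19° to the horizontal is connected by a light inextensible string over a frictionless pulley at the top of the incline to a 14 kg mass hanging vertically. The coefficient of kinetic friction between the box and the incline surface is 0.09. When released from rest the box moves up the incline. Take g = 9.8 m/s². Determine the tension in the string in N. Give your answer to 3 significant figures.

50.9 N

For the box on the incline: the weight component along the slope is m₁g sin 19° = 5 × 9.8 × 0.3256 = 15.954 N and the normal force is N = m₁g cos 19° = 46.330 N.
Kinetic friction opposes the box's motion up the incline: f = μN = 0.09 × 46.330 = 4.170 N acting down the slope.
Newton's second law for the box (up-slope positive): T − 15.954 − 4.170 = 5 a. For the hanging mass (downward positive): 14 × 9.8 − T = 14 a.
Adding the two equations eliminates T: 117.076 = 19 a, so a = 6.1619 m/s².
Then from the hanging mass's equation, T = 14 × (9.8 − 6.1619) = 50.933 N.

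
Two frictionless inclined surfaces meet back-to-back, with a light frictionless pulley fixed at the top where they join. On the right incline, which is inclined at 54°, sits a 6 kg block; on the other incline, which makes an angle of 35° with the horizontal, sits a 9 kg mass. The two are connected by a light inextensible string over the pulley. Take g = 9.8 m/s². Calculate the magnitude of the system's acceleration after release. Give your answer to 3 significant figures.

0.201 m/s²

Resolve each weight along its own incline: the 6 kg mass has component 6 × 9.8 × sin 54° = 47.570 N down its slope, and the 9 kg mass has 9 × 9.8 × sin 35° = 50.589 N down its slope.
The 9 kg side's 50.589 N exceeds the other side's 47.570 N, so that mass slides down and the 6 kg mass slides up. Taking that direction as positive, Newton's second law for the whole system gives 50.589 − 47.570 = (6 + 9) a, so a = 3.019 / 15 = 0.2013 m/s².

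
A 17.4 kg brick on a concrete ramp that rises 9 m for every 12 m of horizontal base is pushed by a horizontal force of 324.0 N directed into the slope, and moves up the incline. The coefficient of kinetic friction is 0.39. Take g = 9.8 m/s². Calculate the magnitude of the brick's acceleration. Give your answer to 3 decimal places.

1.602 m/s²

The horizontal push has components F cos 36.87° = 324.0 × 0.8000 = 259.200 N up the incline and F sin 36.87° = 324.0 × 0.6000 = 194.400 N pressing into the surface.
The normal force is therefore N = mg cos 36.87° + F sin 36.87° = 136.416 + 194.400 = 330.816 N, and kinetic friction down the slope is μN = 0.39 × 330.816 = 129.018 N.
Along the incline: F cos 36.87° − mg sin 36.87° − μN = ma, so 259.200 − 102.312 − 129.018 = 17.4 a, giving a = 1.6017 m/s².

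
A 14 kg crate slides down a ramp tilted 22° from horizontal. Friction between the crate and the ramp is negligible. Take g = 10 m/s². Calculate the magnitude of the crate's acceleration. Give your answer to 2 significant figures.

3.7 m/s²

Resolving the weight along the incline: the component pulling the crate down the slope is mg sin 22° = 14 × 10 × 0.3746 = 52.444 N, and the normal force is N = mg cos 22° = 14 × 10 × 0.9272 = 129.808 N.
With no friction the net force along the incline is 52.444 N, so a = g sin 22° = 52.444 / 14 = 3.7460 m/s².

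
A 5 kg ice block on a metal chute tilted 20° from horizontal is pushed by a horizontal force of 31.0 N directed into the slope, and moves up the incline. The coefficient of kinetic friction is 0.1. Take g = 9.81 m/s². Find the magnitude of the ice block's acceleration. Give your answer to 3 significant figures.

1.34 m/s²

The horizontal push has components F cos 20° = 31.0 × 0.9397 = 29.131 N up the incline and F sin 20° = 31.0 × 0.3420 = 10.602 N pressing into the surface.
The normal force is therefore N = mg cos 20° + F sin 20° = 46.092 + 10.602 = 56.694 N, and kinetic friction down the slope is μN = 0.1 × 56.694 = 5.669 N.
Along the incline: F cos 20° − mg sin 20° − μN = ma, so 29.131 − 16.775 − 5.669 = 5 a, giving a = 1.3374 m/s².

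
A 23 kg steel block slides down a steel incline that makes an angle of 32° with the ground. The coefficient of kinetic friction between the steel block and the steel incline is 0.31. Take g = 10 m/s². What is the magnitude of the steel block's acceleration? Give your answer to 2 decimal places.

2.67 m/s²

Resolving the weight along the incline: the component pulling the steel block down the slope is mg sin 32° = 23 × 10 × 0.5299 = 121.877 N, and the normal force is N = mg cos 32° = 23 × 10 × 0.8480 = 195.040 N.
Kinetic friction acts up the slope with magnitude f = μN = 0.31 × 195.040 = 60.462 N.
Net force along the incline is 121.877 − 60.462 = 61.415 N, so a = 61.415 / 23 = 2.6702 m/s².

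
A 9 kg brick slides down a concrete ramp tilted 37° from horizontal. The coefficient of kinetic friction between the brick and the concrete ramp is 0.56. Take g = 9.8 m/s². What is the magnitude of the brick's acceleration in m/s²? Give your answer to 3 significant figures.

Resolving the weight along the incline: the component pulling the brick down the slope is mg sin 37° = 9 × 9.8 × 0.6018 = 53.079 N, and the normal force is N = mg cos 37° = 9 × 9.8 × 0.7986 = 70.437 N.
Kinetic friction acts up the slope with magnitude f = μN = 0.56 × 70.437 = 39.445 N.
Net force along the incline is 53.079 − 39.445 = 13.634 N, so a = 13.634 / 9 = 1.5149 m/s².

1.51 m/s²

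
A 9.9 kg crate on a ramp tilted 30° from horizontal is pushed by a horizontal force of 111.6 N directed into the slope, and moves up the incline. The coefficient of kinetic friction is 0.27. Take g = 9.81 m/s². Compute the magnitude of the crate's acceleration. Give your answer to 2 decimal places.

The horizontal push has components F cos 30° = 111.6 × 0.8660 = 96.646 N up the incline and F sin 30° = 111.6 × 0.5000 = 55.800 N pressing into the surface.
The normal force is therefore N = mg cos 30° + F sin 30° = 84.105 + 55.800 = 139.905 N, and kinetic friction down the slope is μN = 0.27 × 139.905 = 37.774 N.
Along the incline: F cos 30° − mg sin 30° − μN = ma, so 96.646 − 48.560 − 37.774 = 9.9 a, giving a = 1.0416 m/s².

1.04 m/s²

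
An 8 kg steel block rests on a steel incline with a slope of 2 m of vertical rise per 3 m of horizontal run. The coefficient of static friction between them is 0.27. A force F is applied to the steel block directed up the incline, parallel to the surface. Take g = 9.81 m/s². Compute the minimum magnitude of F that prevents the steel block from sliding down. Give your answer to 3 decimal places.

25.902 N

The normal force is N = mg cos 33.69° = 65.299 N. With F at its minimum the steel block is on the verge of sliding down, so static friction is at its maximum μ_s N = 0.27 × 65.299 = 17.631 N and acts up the slope.
Equilibrium along the incline: F + μ_s N = mg sin 33.69°, so F = 43.533 − 17.631 = 25.902 N.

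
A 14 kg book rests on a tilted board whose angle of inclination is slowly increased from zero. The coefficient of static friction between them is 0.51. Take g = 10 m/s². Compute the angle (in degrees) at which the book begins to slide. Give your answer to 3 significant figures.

At the threshold of sliding, static friction is at its maximum μ_s N and exactly balances the weight component along the incline: mg sin θ = μ_s mg cos θ.
Hence tan θ = μ_s = 0.51, so θ = arctan(0.51) = 27.0216°.

27.0°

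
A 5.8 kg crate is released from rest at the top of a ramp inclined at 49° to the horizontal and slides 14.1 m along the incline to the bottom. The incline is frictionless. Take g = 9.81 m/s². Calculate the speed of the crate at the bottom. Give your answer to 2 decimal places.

14.45 m/s

The weight component along the incline is mg sin 49° = 42.941 N and the normal force is N = mg cos 49° = 37.328 N.
With no friction, a = g sin 49° = 7.4037 m/s².
Starting from rest over a distance of 14.1 m, v² = 2aL = 2 × 7.4037 × 14.1 = 208.7843, so v = 14.4494 m/s.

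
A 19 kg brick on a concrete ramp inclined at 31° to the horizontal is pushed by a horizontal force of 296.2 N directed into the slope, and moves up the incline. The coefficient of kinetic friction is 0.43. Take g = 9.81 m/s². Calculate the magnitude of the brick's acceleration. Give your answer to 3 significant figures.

1.24 m/s²

The horizontal push has components F cos 31° = 296.2 × 0.8572 = 253.903 N up the incline and F sin 31° = 296.2 × 0.5150 = 152.543 N pressing into the surface.
The normal force is therefore N = mg cos 31° + F sin 31° = 159.774 + 152.543 = 312.317 N, and kinetic friction down the slope is μN = 0.43 × 312.317 = 134.296 N.
Along the incline: F cos 31° − mg sin 31° − μN = ma, so 253.903 − 95.991 − 134.296 = 19 a, giving a = 1.2429 m/s².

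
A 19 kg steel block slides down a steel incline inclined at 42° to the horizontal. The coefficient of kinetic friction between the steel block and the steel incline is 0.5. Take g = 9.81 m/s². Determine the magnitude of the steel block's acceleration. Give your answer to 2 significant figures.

Resolving the weight along the incline: the component pulling the steel block down the slope is mg sin 42° = 19 × 9.81 × 0.6691 = 124.714 N, and the normal force is N = mg cos 42° = 19 × 9.81 × 0.7431 = 138.506 N.
Kinetic friction acts up the slope with magnitude f = μN = 0.5 × 138.506 = 69.253 N.
Net force along the incline is 124.714 − 69.253 = 55.461 N, so a = 55.461 / 19 = 2.9190 m/s².

2.9 m/s²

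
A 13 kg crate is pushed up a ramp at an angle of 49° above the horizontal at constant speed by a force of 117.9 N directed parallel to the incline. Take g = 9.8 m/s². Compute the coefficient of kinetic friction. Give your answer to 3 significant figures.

0.260

At constant speed ΣF = 0 along the incline. The applied 117.9 N acts up the slope; the weight component mg sin 49° = 96.150 N and kinetic friction μN both act down the slope.
So 117.9 = 96.150 + μ × 83.582, giving μ = (117.9 − 96.150) / 83.582 = 0.2602.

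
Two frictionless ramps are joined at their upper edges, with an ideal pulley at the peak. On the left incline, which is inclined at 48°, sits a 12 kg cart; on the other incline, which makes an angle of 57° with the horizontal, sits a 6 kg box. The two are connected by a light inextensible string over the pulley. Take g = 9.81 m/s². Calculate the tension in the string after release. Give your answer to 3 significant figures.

62.1 N

Resolve each weight along its own incline: the 12 kg mass has component 12 × 9.81 × sin 48° = 87.483 N down its slope, and the 6 kg mass has 6 × 9.81 × sin 57° = 49.364 N down its slope.
The 12 kg side's 87.483 N exceeds the other side's 49.364 N, so that mass slides down and the 6 kg mass slides up. Taking that direction as positive, Newton's second law for the whole system gives 87.483 − 49.364 = (12 + 6) a, so a = 38.119 / 18 = 2.1177 m/s².
For the 6 kg mass (up-slope positive): T − 49.364 = 6 × 2.1177, so T = 62.070 N.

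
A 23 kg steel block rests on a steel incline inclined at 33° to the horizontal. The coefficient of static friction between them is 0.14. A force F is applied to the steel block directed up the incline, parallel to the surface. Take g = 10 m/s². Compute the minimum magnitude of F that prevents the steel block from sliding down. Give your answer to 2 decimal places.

98.26 N

The normal force is N = mg cos 33° = 192.894 N. With F at its minimum the steel block is on the verge of sliding down, so static friction is at its maximum μ_s N = 0.14 × 192.894 = 27.005 N and acts up the slope.
Equilibrium along the incline: F + μ_s N = mg sin 33°, so F = 125.267 − 27.005 = 98.262 N.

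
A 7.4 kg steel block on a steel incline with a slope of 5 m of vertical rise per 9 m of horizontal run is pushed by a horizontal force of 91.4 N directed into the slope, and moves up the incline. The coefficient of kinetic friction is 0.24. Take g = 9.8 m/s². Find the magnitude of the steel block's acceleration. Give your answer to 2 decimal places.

The horizontal push has components F cos 29.05° = 91.4 × 0.8742 = 79.902 N up the incline and F sin 29.05° = 91.4 × 0.4856 = 44.384 N pressing into the surface.
The normal force is therefore N = mg cos 29.05° + F sin 29.05° = 63.397 + 44.384 = 107.781 N, and kinetic friction down the slope is μN = 0.24 × 107.781 = 25.867 N.
Along the incline: F cos 29.05° − mg sin 29.05° − μN = ma, so 79.902 − 35.216 − 25.867 = 7.4 a, giving a = 2.5431 m/s².

2.54 m/s²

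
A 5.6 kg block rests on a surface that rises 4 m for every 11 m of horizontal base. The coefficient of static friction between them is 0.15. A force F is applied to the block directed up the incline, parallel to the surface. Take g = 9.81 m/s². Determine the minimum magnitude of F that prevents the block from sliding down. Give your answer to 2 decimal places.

11.03 N

The normal force is N = mg cos 19.98° = 51.628 N. With F at its minimum the block is on the verge of sliding down, so static friction is at its maximum μ_s N = 0.15 × 51.628 = 7.744 N and acts up the slope.
Equilibrium along the incline: F + μ_s N = mg sin 19.98°, so F = 18.774 − 7.744 = 11.030 N.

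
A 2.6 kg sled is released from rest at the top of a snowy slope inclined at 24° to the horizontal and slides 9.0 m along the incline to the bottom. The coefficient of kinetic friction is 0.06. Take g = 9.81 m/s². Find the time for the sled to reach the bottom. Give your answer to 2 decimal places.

The weight component along the incline is mg sin 24° = 10.374 N and the normal force is N = mg cos 24° = 23.301 N.
Friction up the slope is f = μN = 0.06 × 23.301 = 1.398 N, so the net downslope force is 10.374 − 1.398 = 8.976 N and a = 8.976 / 2.6 = 3.4523 m/s².
Starting from rest, L = ½at², so t = √(2L/a) = √(2 × 9.0 / 3.4523) = 2.2834 s.

2.28 s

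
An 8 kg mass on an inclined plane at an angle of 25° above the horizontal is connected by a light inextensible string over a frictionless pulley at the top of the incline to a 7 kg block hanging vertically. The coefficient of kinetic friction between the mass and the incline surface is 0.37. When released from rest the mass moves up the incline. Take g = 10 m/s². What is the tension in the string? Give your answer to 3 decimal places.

65.630 N

For the mass on the incline: the weight component along the slope is m₁g sin 25° = 8 × 10 × 0.4226 = 33.808 N and the normal force is N = m₁g cos 25° = 72.505 N.
Kinetic friction opposes the mass's motion up the incline: f = μN = 0.37 × 72.505 = 26.827 N acting down the slope.
Newton's second law for the mass (up-slope positive): T − 33.808 − 26.827 = 8 a. For the hanging block (downward positive): 7 × 10 − T = 7 a.
Adding the two equations eliminates T: 9.365 = 15 a, so a = 0.6243 m/s².
Then from the hanging block's equation, T = 7 × (10 − 0.6243) = 65.630 N.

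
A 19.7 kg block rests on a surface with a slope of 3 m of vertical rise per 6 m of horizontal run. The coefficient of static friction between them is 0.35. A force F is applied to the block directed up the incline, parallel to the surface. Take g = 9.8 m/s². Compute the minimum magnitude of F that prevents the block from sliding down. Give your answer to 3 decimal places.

25.902 N

The normal force is N = mg cos 26.57° = 172.678 N. With F at its minimum the block is on the verge of sliding down, so static friction is at its maximum μ_s N = 0.35 × 172.678 = 60.437 N and acts up the slope.
Equilibrium along the incline: F + μ_s N = mg sin 26.57°, so F = 86.339 − 60.437 = 25.902 N.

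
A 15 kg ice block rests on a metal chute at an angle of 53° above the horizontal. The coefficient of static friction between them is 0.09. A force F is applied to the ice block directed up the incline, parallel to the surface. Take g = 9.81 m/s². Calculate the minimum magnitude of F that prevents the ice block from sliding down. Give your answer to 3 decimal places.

The normal force is N = mg cos 53° = 88.557 N. With F at its minimum the ice block is on the verge of sliding down, so static friction is at its maximum μ_s N = 0.09 × 88.557 = 7.970 N and acts up the slope.
Equilibrium along the incline: F + μ_s N = mg sin 53°, so F = 117.519 − 7.970 = 109.549 N.

109.549 N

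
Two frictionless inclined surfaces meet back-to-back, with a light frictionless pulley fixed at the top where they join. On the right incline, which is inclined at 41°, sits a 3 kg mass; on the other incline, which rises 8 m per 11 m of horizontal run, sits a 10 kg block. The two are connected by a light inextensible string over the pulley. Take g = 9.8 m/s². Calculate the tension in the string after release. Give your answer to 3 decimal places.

Resolve each weight along its own incline: the 3 kg mass has component 3 × 9.8 × sin 41° = 19.288 N down its slope, and the 10 kg mass has 10 × 9.8 × sin 36.03° = 57.641 N down its slope.
The 10 kg side's 57.641 N exceeds the other side's 19.288 N, so that mass slides down and the 3 kg mass slides up. Taking that direction as positive, Newton's second law for the whole system gives 57.641 − 19.288 = (3 + 10) a, so a = 38.353 / 13 = 2.9502 m/s².
For the 3 kg mass (up-slope positive): T − 19.288 = 3 × 2.9502, so T = 28.139 N.

28.139 N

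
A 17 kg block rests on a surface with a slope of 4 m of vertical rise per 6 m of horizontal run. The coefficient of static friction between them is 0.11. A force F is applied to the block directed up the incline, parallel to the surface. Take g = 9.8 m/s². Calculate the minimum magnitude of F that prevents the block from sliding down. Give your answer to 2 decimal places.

77.16 N

The normal force is N = mg cos 33.69° = 138.620 N. With F at its minimum the block is on the verge of sliding down, so static friction is at its maximum μ_s N = 0.11 × 138.620 = 15.248 N and acts up the slope.
Equilibrium along the incline: F + μ_s N = mg sin 33.69°, so F = 92.413 − 15.248 = 77.165 N.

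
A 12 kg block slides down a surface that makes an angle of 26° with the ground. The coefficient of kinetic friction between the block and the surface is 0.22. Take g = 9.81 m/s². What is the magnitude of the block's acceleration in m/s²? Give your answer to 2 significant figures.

2.4 m/s²

Resolving the weight along the incline: the component pulling the block down the slope is mg sin 26° = 12 × 9.81 × 0.4384 = 51.608 N, and the normal force is N = mg cos 26° = 12 × 9.81 × 0.8988 = 105.807 N.
Kinetic friction acts up the slope with magnitude f = μN = 0.22 × 105.807 = 23.278 N.
Net force along the incline is 51.608 − 23.278 = 28.330 N, so a = 28.330 / 12 = 2.3608 m/s².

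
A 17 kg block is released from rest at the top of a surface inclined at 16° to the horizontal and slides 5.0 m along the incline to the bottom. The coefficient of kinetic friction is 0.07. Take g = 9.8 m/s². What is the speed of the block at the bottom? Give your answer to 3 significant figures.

The weight component along the incline is mg sin 16° = 45.921 N and the normal force is N = mg cos 16° = 160.146 N.
Friction up the slope is f = μN = 0.07 × 160.146 = 11.210 N, so the net downslope force is 45.921 − 11.210 = 34.711 N and a = 34.711 / 17 = 2.0418 m/s².
Starting from rest over a distance of 5.0 m, v² = 2aL = 2 × 2.0418 × 5.0 = 20.4180, so v = 4.5186 m/s.

4.52 m/s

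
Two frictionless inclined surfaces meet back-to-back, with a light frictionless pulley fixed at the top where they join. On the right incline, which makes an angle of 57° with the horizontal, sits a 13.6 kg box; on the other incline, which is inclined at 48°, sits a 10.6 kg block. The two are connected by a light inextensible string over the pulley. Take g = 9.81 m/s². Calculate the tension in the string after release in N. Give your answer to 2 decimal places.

92.44 N

Resolve each weight along its own incline: the 13.6 kg mass has component 13.6 × 9.81 × sin 57° = 111.892 N down its slope, and the 10.6 kg mass has 10.6 × 9.81 × sin 48° = 77.277 N down its slope.
The 13.6 kg side's 111.892 N exceeds the other side's 77.277 N, so that mass slides down and the 10.6 kg mass slides up. Taking that direction as positive, Newton's second law for the whole system gives 111.892 − 77.277 = (13.6 + 10.6) a, so a = 34.615 / 24.2 = 1.4304 m/s².
For the 10.6 kg mass (up-slope positive): T − 77.277 = 10.6 × 1.4304, so T = 92.439 N.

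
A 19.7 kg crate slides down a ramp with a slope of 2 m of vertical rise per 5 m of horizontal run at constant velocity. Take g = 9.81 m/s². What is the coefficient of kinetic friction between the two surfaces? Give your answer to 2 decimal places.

At constant velocity the net force along the incline is zero: mg sin 21.80° = μ mg cos 21.80°.
So μ = tan 21.80° = 0.3714 / 0.9285 = 0.4000.

0.40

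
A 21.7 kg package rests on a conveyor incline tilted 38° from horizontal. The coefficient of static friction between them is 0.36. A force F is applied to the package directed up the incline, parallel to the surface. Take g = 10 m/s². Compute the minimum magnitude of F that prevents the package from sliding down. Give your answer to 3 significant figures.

72.0 N

The normal force is N = mg cos 38° = 170.998 N. With F at its minimum the package is on the verge of sliding down, so static friction is at its maximum μ_s N = 0.36 × 170.998 = 61.559 N and acts up the slope.
Equilibrium along the incline: F + μ_s N = mg sin 38°, so F = 133.599 − 61.559 = 72.040 N.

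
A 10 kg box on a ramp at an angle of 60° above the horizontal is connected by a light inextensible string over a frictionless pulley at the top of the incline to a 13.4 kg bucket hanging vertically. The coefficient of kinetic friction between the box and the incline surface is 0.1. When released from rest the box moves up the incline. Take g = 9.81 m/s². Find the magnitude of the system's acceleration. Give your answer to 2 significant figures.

1.8 m/s²

For the box on the incline: the weight component along the slope is m₁g sin 60° = 10 × 9.81 × 0.8660 = 84.955 N and the normal force is N = m₁g cos 60° = 49.050 N.
Kinetic friction opposes the box's motion up the incline: f = μN = 0.1 × 49.050 = 4.905 N acting down the slope.
Newton's second law for the box (up-slope positive): T − 84.955 − 4.905 = 10 a. For the hanging bucket (downward positive): 13.4 × 9.81 − T = 13.4 a.
Adding the two equations eliminates T: 41.594 = 23.4 a, so a = 1.7775 m/s².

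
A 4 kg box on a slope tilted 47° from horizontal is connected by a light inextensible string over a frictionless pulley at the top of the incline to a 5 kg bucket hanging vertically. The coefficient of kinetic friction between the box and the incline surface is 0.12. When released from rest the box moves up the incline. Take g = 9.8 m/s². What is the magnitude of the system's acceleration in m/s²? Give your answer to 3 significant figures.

1.90 m/s²

For the box on the incline: the weight component along the slope is m₁g sin 47° = 4 × 9.8 × 0.7314 = 28.671 N and the normal force is N = m₁g cos 47° = 26.734 N.
Kinetic friction opposes the box's motion up the incline: f = μN = 0.12 × 26.734 = 3.208 N acting down the slope.
Newton's second law for the box (up-slope positive): T − 28.671 − 3.208 = 4 a. For the hanging bucket (downward positive): 5 × 9.8 − T = 5 a.
Adding the two equations eliminates T: 17.121 = 9 a, so a = 1.9023 m/s².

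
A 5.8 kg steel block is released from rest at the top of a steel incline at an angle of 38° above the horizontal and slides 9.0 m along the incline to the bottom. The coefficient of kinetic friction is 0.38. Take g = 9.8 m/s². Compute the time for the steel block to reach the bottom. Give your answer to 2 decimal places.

2.41 s

The weight component along the incline is mg sin 38° = 34.994 N and the normal force is N = mg cos 38° = 44.791 N.
Friction up the slope is f = μN = 0.38 × 44.791 = 17.021 N, so the net downslope force is 34.994 − 17.021 = 17.973 N and a = 17.973 / 5.8 = 3.0988 m/s².
Starting from rest, L = ½at², so t = √(2L/a) = √(2 × 9.0 / 3.0988) = 2.4101 s.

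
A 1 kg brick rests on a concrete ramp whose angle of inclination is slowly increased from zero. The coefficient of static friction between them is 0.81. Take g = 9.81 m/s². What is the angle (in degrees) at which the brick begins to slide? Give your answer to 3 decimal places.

39.007°

At the threshold of sliding, static friction is at its maximum μ_s N and exactly balances the weight component along the incline: mg sin θ = μ_s mg cos θ.
Hence tan θ = μ_s = 0.81, so θ = arctan(0.81) = 39.0075°.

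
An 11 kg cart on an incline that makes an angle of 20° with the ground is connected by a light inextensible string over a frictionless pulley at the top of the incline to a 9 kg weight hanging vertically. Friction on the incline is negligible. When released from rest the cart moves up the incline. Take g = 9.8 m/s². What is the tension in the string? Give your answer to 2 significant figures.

For the cart on the incline: the weight component along the slope is m₁g sin 20° = 11 × 9.8 × 0.3420 = 36.868 N and the normal force is N = m₁g cos 20° = 101.299 N.
Newton's second law for the cart (up-slope positive): T − 36.868 = 11 a. For the hanging weight (downward positive): 9 × 9.8 − T = 9 a.
Adding the two equations eliminates T: 51.332 = 20 a, so a = 2.5666 m/s².
Then from the hanging weight's equation, T = 9 × (9.8 − 2.5666) = 65.101 N.

65 N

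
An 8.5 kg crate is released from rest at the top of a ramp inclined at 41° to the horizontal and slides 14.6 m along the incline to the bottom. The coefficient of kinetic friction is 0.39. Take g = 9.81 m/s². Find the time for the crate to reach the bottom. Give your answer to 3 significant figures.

2.87 s

The weight component along the incline is mg sin 41° = 54.705 N and the normal force is N = mg cos 41° = 62.931 N.
Friction up the slope is f = μN = 0.39 × 62.931 = 24.543 N, so the net downslope force is 54.705 − 24.543 = 30.162 N and a = 30.162 / 8.5 = 3.5485 m/s².
Starting from rest, L = ½at², so t = √(2L/a) = √(2 × 14.6 / 3.5485) = 2.8686 s.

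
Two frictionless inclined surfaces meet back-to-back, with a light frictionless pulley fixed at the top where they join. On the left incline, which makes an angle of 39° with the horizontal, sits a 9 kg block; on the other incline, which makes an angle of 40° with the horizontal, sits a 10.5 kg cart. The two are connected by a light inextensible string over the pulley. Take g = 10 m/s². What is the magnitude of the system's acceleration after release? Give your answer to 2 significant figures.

0.56 m/s²

Resolve each weight along its own incline: the 9 kg mass has component 9 × 10 × sin 39° = 56.639 N down its slope, and the 10.5 kg mass has 10.5 × 10 × sin 40° = 67.493 N down its slope.
The 10.5 kg side's 67.493 N exceeds the other side's 56.639 N, so that mass slides down and the 9 kg mass slides up. Taking that direction as positive, Newton's second law for the whole system gives 67.493 − 56.639 = (9 + 10.5) a, so a = 10.854 / 19.5 = 0.5566 m/s².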